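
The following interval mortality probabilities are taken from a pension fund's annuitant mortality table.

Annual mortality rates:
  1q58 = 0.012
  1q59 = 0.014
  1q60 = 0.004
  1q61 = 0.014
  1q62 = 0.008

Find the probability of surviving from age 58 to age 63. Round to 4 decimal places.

0.9490

Survival from 58 to 63 is the product of surviving each interval: (1 − 0.012) × (1 − 0.014) × (1 − 0.004) × (1 − 0.014) × (1 − 0.008).
= 0.988 × 0.986 × 0.996 × 0.986 × 0.992 = 0.949034.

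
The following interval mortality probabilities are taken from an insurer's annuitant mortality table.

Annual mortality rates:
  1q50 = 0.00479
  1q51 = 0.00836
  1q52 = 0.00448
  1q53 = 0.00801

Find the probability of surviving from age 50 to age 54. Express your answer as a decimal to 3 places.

4p50 = (1 − 0.00479) × (1 − 0.00836) × (1 − 0.00448) × (1 − 0.00801).
= 0.99521 × 0.99164 × 0.99552 × 0.99199 = 0.974599.

0.975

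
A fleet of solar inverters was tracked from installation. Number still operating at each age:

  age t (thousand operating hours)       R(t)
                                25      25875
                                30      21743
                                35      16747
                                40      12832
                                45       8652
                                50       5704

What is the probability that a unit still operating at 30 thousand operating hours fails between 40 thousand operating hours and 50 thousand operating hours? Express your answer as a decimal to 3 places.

This is the probability of reaching 40 but not 50, conditional on being operational at 30: (R(40) − R(50)) / R(30).
= (12832 − 5704) / 21743 = 7128 / 21743 = 0.327830.

0.328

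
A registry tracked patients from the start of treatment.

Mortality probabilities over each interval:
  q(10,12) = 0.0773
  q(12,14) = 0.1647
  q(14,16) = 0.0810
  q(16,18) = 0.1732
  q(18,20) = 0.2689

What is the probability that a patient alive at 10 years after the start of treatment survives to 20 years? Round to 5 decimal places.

0.42815

Survival from 10 to 20 is the product of surviving each interval: (1 − 0.0773) × (1 − 0.1647) × (1 − 0.0810) × (1 − 0.1732) × (1 − 0.2689).
= 0.9227 × 0.8353 × 0.9190 × 0.8268 × 0.7311 = 0.428150.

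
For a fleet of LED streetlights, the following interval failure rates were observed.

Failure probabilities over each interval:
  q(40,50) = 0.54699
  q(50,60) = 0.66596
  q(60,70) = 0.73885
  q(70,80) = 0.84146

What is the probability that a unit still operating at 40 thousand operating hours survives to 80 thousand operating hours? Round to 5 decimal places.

0.00627

Chaining the interval survival probabilities: (1 − 0.54699) × (1 − 0.66596) × (1 − 0.73885) × (1 − 0.84146).
= 0.45301 × 0.33404 × 0.26115 × 0.15854 = 0.006265.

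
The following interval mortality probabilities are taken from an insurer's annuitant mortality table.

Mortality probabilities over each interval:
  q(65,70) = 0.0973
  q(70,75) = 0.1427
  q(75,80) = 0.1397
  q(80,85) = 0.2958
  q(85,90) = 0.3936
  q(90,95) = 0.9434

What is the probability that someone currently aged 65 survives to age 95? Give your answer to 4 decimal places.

0.0161

Survival from 65 to 95 is the product of surviving each interval: (1 − 0.0973) × (1 − 0.1427) × (1 − 0.1397) × (1 − 0.2958) × (1 − 0.3936) × (1 − 0.9434).
= 0.9027 × 0.8573 × 0.8603 × 0.7042 × 0.6064 × 0.0566 = 0.016092.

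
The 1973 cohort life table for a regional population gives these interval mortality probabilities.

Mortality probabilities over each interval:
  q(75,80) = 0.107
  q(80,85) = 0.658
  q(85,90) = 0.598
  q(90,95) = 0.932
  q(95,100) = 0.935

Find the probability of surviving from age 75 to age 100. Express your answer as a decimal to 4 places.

The overall survival probability is (1 − 0.107) × (1 − 0.658) × (1 − 0.598) × (1 − 0.932) × (1 − 0.935).
= 0.893 × 0.342 × 0.402 × 0.068 × 0.065 = 0.000543.

0.0005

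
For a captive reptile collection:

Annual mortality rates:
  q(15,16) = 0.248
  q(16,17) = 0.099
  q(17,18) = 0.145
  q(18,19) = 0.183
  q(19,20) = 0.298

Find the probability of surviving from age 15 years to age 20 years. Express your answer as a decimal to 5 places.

The overall survival probability is (1 − 0.248) × (1 − 0.099) × (1 − 0.145) × (1 − 0.183) × (1 − 0.298).
= 0.752 × 0.901 × 0.855 × 0.817 × 0.702 = 0.332252.

0.33225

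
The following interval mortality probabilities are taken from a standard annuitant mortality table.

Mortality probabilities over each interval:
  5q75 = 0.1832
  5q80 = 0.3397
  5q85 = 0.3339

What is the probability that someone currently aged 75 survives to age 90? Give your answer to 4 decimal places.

15p75 = (1 − 0.1832) × (1 − 0.3397) × (1 − 0.3339).
= 0.8168 × 0.6603 × 0.6661 = 0.359250.

0.3592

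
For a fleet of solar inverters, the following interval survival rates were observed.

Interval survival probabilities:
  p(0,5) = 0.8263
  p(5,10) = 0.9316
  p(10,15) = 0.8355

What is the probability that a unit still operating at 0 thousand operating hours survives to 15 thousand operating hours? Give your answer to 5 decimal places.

Survival from 0 to 15 is the product of surviving each interval: 0.8263 × 0.9316 × 0.8355.
= 0.643152.

0.64315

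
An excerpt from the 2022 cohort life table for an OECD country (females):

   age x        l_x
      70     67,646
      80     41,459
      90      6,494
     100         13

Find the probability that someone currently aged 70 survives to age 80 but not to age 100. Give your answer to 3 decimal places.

0.613

We want 10|20q70 = (l_80 − l_100)/l_70.
This is the probability of reaching 80 but not 100, conditional on being alive at 70: (l_80 − l_100) / l_70.
= (41,459 − 13) / 67,646 = 41,446 / 67,646 = 0.612690.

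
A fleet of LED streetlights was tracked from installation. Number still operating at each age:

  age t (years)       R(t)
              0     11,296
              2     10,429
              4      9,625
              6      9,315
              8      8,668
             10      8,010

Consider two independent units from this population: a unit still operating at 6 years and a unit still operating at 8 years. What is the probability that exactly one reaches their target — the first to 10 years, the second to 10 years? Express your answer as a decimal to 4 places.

0.1947

p₁ = R(10)/R(6) = 8,010/9,315 = 0.859903; p₂ = R(10)/R(8) = 8,010/8,668 = 0.924089.
P(exactly one) = p₁(1−p₂) + (1−p₁)p₂ = 0.065276 + 0.129462 = 0.194738.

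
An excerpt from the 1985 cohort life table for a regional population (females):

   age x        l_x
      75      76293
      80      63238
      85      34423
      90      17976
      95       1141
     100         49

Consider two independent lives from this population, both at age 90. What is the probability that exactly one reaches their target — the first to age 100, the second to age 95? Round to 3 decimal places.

p₁ = l_100/l_90 = 49/17976 = 0.002726; p₂ = l_95/l_90 = 1141/17976 = 0.063474.
P(exactly one) = p₁(1−p₂) + (1−p₁)p₂ = 0.002553 + 0.063301 = 0.065854.

0.066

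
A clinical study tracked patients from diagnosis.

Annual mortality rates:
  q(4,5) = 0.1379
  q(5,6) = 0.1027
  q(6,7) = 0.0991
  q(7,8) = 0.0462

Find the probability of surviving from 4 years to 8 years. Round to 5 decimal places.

Chaining the interval survival probabilities: (1 − 0.1379) × (1 − 0.1027) × (1 − 0.0991) × (1 − 0.0462).
= 0.8621 × 0.8973 × 0.9009 × 0.9538 = 0.664705.

0.66471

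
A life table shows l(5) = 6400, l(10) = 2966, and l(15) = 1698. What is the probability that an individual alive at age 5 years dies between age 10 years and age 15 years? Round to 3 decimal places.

0.198

This is the probability of reaching 10 but not 15, conditional on being alive at 5: (l(10) − l(15)) / l(5).
= (2966 − 1698) / 6400 = 1268 / 6400 = 0.198125.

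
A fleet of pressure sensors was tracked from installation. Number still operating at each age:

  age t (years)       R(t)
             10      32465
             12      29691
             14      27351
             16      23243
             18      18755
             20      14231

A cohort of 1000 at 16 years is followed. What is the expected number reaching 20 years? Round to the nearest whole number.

The relevant probability is 14231/23243 = 0.612270.
Expected number = 1000 × 0.612270 = 612.

612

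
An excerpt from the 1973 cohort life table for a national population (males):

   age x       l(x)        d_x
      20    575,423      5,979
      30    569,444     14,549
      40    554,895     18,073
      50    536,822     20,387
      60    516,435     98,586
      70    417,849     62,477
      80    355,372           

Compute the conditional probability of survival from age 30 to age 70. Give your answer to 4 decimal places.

0.7338

The conditional survival probability is l(70)/l(30) = 417,849/569,444 = 0.733784.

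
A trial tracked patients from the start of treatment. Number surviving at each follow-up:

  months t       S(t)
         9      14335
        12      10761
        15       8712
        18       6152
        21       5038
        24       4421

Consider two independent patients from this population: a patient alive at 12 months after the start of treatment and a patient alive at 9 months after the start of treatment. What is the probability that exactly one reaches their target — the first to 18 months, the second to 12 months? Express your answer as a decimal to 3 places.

0.464

p₁ = S(18)/S(12) = 6152/10761 = 0.571694; p₂ = S(12)/S(9) = 10761/14335 = 0.750680.
P(exactly one) = p₁(1−p₂) + (1−p₁)p₂ = 0.142535 + 0.321521 = 0.464055.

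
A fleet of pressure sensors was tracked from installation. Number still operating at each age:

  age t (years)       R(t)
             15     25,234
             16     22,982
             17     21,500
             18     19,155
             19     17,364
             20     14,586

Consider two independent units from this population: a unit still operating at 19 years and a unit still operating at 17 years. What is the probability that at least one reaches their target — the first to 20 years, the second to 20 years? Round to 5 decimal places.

p₁ = R(20)/R(19) = 14,586/17,364 = 0.840014; p₂ = R(20)/R(17) = 14,586/21,500 = 0.678419.
P(at least one) = 1 − (1−p₁)(1−p₂) = 1 − 0.159986 × 0.321581 = 0.948552.

0.94855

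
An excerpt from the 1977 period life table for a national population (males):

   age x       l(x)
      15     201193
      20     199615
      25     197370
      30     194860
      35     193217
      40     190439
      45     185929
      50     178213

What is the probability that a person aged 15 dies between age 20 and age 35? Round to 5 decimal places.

0.03180

This is the probability of reaching 20 but not 35, conditional on being alive at 15: (l(20) − l(35)) / l(15).
= (199615 − 193217) / 201193 = 6398 / 201193 = 0.031800.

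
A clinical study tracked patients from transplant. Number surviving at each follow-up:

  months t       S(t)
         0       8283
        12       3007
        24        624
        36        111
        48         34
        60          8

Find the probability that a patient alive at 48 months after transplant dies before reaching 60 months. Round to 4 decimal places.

P(die before 60 | alive at 48) = 1 − S(60)/S(48) = 1 − 8/34 = (26)/34 = 0.764706.

0.7647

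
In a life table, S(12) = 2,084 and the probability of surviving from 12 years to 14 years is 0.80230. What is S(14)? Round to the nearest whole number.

1672

S(14) = S(12) × p = 2,084 × 0.80230 = 1672.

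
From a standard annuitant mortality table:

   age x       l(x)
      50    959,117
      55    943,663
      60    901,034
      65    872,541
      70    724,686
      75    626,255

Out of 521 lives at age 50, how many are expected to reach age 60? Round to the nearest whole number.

489

The relevant probability is 901,034/959,117 = 0.939441.
Expected number = 521 × 0.939441 = 489.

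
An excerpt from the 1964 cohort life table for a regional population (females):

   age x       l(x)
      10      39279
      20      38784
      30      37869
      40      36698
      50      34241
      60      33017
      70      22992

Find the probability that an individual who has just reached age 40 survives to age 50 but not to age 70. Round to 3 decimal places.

This is the probability of reaching 50 but not 70, conditional on being alive at 40: (l(50) − l(70)) / l(40).
= (34241 − 22992) / 36698 = 11249 / 36698 = 0.306529.

0.307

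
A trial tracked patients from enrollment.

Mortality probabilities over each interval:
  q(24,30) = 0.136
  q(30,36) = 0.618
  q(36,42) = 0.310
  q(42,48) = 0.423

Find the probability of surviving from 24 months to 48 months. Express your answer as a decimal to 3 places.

Chaining the interval survival probabilities: (1 − 0.136) × (1 − 0.618) × (1 − 0.310) × (1 − 0.423).
= 0.864 × 0.382 × 0.690 × 0.577 = 0.131402.

0.131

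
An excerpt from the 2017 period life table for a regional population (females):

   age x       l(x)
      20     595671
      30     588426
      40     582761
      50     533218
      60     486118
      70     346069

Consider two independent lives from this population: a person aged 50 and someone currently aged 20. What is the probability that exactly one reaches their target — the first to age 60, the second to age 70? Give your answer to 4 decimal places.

0.4333

p₁ = l(60)/l(50) = 486118/533218 = 0.911668; p₂ = l(70)/l(20) = 346069/595671 = 0.580973.
P(exactly one) = p₁(1−p₂) + (1−p₁)p₂ = 0.382014 + 0.051319 = 0.433332.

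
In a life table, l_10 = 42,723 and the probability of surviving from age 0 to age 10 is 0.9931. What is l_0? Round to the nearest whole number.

l_0 = l_10 / p = 42,723 / 0.9931 = 43020.

43020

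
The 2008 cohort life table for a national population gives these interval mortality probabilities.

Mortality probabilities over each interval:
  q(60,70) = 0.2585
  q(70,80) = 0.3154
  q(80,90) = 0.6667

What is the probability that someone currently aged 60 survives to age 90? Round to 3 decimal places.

0.169

P(survive 60→90) = (1 − 0.2585) × (1 − 0.3154) × (1 − 0.6667).
= 0.7415 × 0.6846 × 0.3333 = 0.169193.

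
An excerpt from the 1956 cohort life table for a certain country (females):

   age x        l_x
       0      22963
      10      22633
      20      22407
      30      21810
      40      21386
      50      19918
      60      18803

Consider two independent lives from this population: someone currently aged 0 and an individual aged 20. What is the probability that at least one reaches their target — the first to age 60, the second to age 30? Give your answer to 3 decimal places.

0.995

p₁ = l_60/l_0 = 18803/22963 = 0.818839; p₂ = l_30/l_20 = 21810/22407 = 0.973357.
P(at least one) = 1 − (1−p₁)(1−p₂) = 1 − 0.181161 × 0.026643 = 0.995173.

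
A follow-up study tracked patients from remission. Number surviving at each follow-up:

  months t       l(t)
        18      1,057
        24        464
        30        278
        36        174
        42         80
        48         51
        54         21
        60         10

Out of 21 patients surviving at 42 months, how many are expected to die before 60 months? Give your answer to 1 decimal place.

18.4

The relevant probability is 1 − 10/80 = 0.875000.
Expected number = 21 × 0.875000 = 18.4.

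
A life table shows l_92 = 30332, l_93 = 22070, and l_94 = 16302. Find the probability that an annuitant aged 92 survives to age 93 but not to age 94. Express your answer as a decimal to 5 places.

We want 1|1q92 = (l_93 − l_94)/l_92.
This is the probability of reaching 93 but not 94, conditional on being alive at 92: (l_93 − l_94) / l_92.
= (22070 − 16302) / 30332 = 5768 / 30332 = 0.190162.

0.19016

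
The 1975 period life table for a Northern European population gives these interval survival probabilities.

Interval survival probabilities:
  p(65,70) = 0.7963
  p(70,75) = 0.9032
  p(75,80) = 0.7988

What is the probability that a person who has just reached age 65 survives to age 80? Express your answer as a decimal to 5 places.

The overall survival probability is 0.7963 × 0.9032 × 0.7988.
= 0.574511.

0.57451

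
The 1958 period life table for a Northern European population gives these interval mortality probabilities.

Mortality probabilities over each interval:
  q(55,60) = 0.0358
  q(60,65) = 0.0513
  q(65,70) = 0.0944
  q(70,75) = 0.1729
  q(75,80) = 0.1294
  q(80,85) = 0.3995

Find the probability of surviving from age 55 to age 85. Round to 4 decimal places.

Survival from 55 to 85 is the product of surviving each interval: (1 − 0.0358) × (1 − 0.0513) × (1 − 0.0944) × (1 − 0.1729) × (1 − 0.1294) × (1 − 0.3995).
= 0.9642 × 0.9487 × 0.9056 × 0.8271 × 0.8706 × 0.6005 = 0.358197.

0.3582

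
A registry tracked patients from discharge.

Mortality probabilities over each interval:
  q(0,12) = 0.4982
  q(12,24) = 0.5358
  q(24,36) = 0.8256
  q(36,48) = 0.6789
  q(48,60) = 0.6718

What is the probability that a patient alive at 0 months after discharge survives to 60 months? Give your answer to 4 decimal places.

0.0043

Survival from 0 to 60 is the product of surviving each interval: (1 − 0.4982) × (1 − 0.5358) × (1 − 0.8256) × (1 − 0.6789) × (1 − 0.6718).
= 0.5018 × 0.4642 × 0.1744 × 0.3211 × 0.3282 = 0.004281.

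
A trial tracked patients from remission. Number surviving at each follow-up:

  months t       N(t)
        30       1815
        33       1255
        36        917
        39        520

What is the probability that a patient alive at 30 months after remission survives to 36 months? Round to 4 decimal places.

The conditional survival probability is N(36)/N(30) = 917/1815 = 0.505234.

0.5052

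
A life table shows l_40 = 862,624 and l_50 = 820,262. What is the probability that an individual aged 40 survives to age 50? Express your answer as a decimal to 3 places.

0.951

We want 10p40 = l_50/l_40.
The conditional survival probability is l_50/l_40 = 820,262/862,624 = 0.950892.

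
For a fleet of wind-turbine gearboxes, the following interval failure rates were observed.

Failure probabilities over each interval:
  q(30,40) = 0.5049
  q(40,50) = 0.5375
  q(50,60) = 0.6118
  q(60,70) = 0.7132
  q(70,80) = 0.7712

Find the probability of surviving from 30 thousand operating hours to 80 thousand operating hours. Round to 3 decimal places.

0.006

Survival from 30 to 80 is the product of surviving each interval: (1 − 0.5049) × (1 − 0.5375) × (1 − 0.6118) × (1 − 0.7132) × (1 − 0.7712).
= 0.4951 × 0.4625 × 0.3882 × 0.2868 × 0.2288 = 0.005833.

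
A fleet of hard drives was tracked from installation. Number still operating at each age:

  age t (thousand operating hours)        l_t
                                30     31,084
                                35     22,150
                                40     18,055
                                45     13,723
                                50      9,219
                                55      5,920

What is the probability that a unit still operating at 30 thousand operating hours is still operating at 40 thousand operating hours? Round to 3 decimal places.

0.581

The conditional survival probability is l_40/l_30 = 18,055/31,084 = 0.580845.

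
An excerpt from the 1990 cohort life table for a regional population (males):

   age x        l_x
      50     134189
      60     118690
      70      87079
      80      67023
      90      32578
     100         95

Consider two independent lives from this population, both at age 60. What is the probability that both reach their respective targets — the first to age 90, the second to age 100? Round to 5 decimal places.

p₁ = l_90/l_60 = 32578/118690 = 0.274480; p₂ = l_100/l_60 = 95/118690 = 0.000800.
P(both) = p₁ × p₂ = 0.274480 × 0.000800 = 0.000220.

0.00022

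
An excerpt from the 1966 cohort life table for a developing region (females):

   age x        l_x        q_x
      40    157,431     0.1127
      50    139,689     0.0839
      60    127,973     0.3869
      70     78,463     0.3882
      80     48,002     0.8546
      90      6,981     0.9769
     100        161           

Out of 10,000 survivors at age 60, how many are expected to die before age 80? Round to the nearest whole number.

6249

The relevant probability is 1 − 48,002/127,973 = 0.624905.
Expected number = 10,000 × 0.624905 = 6249.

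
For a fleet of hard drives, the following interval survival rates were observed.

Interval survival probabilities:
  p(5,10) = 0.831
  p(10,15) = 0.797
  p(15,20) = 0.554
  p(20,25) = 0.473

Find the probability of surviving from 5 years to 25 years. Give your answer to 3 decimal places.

0.174

The overall survival probability is 0.831 × 0.797 × 0.554 × 0.473.
= 0.173552.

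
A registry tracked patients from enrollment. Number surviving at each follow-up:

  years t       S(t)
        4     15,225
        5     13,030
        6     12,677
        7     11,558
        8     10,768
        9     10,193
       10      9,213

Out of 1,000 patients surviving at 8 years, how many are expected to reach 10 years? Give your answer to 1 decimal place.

The relevant probability is 9,213/10,768 = 0.855591.
Expected number = 1,000 × 0.855591 = 855.6.

855.6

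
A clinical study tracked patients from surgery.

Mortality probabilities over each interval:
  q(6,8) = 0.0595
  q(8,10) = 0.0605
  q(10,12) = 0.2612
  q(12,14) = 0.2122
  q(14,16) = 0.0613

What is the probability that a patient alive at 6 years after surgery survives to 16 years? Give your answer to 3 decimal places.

Chaining the interval survival probabilities: (1 − 0.0595) × (1 − 0.0605) × (1 − 0.2612) × (1 − 0.2122) × (1 − 0.0613).
= 0.9405 × 0.9395 × 0.7388 × 0.7878 × 0.9387 = 0.482753.

0.483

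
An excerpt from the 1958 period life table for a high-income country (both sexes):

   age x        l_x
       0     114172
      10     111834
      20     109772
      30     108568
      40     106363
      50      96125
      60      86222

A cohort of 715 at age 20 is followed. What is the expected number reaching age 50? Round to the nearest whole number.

626

The relevant probability is 96125/109772 = 0.875679.
Expected number = 715 × 0.875679 = 626.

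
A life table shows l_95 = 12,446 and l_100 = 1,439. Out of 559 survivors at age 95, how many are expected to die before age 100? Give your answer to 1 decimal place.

The relevant probability is 1 − 1,439/12,446 = 0.884381.
Expected number = 559 × 0.884381 = 494.4.

494.4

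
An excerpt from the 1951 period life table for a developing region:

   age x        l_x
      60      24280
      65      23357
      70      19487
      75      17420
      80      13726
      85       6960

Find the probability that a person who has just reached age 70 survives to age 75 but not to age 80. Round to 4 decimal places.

We want 5|5q70 = (l_75 − l_80)/l_70.
This is the probability of reaching 75 but not 80, conditional on being alive at 70: (l_75 − l_80) / l_70.
= (17420 − 13726) / 19487 = 3694 / 19487 = 0.189562.

0.1896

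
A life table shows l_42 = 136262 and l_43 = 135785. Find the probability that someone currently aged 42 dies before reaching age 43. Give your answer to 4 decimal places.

P(die before 43 | alive at 42) = 1 − l_43/l_42 = 1 − 135785/136262 = (477)/136262 = 0.003501.

0.0035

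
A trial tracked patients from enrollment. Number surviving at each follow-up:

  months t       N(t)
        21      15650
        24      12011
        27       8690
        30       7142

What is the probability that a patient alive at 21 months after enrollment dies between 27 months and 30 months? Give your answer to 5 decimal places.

0.09891

This is the probability of reaching 27 but not 30, conditional on being alive at 21: (N(27) − N(30)) / N(21).
= (8690 − 7142) / 15650 = 1548 / 15650 = 0.098914.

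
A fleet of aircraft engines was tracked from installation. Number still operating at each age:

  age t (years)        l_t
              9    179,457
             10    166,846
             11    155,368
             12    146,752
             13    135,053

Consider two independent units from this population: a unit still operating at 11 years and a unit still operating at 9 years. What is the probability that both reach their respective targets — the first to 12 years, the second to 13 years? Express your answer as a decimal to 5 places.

p₁ = l_12/l_11 = 146,752/155,368 = 0.944545; p₂ = l_13/l_9 = 135,053/179,457 = 0.752565.
P(both) = p₁ × p₂ = 0.944545 × 0.752565 = 0.710832.

0.71083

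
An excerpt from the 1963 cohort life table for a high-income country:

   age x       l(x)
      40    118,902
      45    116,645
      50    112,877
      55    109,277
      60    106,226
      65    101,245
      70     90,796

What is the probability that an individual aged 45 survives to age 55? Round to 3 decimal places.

0.937

The conditional survival probability is l(55)/l(45) = 109,277/116,645 = 0.936834.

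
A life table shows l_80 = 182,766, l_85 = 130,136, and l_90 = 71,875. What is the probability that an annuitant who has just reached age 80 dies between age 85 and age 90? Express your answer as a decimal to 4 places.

0.3188

This is the probability of reaching 85 but not 90, conditional on being alive at 80: (l_85 − l_90) / l_80.
= (130,136 − 71,875) / 182,766 = 58,261 / 182,766 = 0.318774.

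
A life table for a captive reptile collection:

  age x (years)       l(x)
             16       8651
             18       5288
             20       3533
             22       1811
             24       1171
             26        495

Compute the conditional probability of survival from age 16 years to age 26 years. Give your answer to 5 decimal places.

0.05722

The conditional survival probability is l(26)/l(16) = 495/8651 = 0.057219.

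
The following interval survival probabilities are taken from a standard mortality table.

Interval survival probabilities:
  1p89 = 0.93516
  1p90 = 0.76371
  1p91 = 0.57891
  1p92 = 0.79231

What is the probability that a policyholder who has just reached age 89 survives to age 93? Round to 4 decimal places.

0.3276

Chaining the interval survival probabilities: 0.93516 × 0.76371 × 0.57891 × 0.79231.
= 0.327582.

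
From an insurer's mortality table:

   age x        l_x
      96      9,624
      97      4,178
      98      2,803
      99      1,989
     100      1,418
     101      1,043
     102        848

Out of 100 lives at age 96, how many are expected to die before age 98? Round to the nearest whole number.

71

The relevant probability is 1 − 2,803/9,624 = 0.708749.
Expected number = 100 × 0.708749 = 71.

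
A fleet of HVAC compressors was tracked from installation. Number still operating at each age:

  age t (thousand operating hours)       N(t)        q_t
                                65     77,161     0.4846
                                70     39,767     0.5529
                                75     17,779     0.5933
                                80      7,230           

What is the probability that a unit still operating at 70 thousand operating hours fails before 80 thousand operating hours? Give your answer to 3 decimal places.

0.818

P(fail before 80 | operational at 70) = 1 − N(80)/N(70) = 1 − 7,230/39,767 = (32,537)/39,767 = 0.818191.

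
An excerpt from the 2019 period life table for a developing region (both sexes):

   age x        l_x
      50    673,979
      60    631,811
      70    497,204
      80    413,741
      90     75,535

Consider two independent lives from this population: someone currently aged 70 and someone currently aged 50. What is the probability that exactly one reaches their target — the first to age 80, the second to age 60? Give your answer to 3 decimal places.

p₁ = l_80/l_70 = 413,741/497,204 = 0.832135; p₂ = l_60/l_50 = 631,811/673,979 = 0.937434.
P(exactly one) = p₁(1−p₂) + (1−p₁)p₂ = 0.052063 + 0.157362 = 0.209426.

0.209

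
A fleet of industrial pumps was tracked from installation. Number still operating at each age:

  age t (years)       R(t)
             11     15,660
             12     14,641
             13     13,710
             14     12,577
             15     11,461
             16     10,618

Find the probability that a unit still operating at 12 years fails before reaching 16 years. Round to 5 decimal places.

P(fail before 16 | operational at 12) = 1 − R(16)/R(12) = 1 − 10,618/14,641 = (4,023)/14,641 = 0.274776.

0.27478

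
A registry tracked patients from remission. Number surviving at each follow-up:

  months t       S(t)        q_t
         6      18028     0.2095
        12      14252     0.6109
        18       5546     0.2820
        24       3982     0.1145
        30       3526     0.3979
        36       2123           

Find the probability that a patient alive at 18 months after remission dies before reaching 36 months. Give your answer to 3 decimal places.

0.617

P(die before 36 | alive at 18) = 1 − S(36)/S(18) = 1 − 2123/5546 = (3423)/5546 = 0.617202.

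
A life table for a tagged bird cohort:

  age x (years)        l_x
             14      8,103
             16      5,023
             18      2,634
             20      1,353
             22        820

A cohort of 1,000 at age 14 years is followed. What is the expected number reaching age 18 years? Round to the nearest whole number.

325

The relevant probability is 2,634/8,103 = 0.325065.
Expected number = 1,000 × 0.325065 = 325.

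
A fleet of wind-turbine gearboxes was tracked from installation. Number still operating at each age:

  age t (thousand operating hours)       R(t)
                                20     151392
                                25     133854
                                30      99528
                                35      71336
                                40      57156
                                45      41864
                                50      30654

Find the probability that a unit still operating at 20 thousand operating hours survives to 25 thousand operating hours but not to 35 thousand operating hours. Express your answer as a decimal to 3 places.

0.413

This is the probability of reaching 25 but not 35, conditional on being operational at 20: (R(25) − R(35)) / R(20).
= (133854 − 71336) / 151392 = 62518 / 151392 = 0.412954.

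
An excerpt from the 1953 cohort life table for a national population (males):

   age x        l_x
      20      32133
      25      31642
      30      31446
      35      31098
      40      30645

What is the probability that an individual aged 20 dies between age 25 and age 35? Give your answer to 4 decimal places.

0.0169

We want 5|10q20 = (l_25 − l_35)/l_20.
This is the probability of reaching 25 but not 35, conditional on being alive at 20: (l_25 − l_35) / l_20.
= (31642 − 31098) / 32133 = 544 / 32133 = 0.016930.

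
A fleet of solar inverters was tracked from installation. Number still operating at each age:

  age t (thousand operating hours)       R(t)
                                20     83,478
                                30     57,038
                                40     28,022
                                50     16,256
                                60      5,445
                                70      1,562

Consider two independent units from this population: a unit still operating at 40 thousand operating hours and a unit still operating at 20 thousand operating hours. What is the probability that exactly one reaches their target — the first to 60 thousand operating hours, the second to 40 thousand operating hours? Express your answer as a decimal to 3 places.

p₁ = R(60)/R(40) = 5,445/28,022 = 0.194312; p₂ = R(40)/R(20) = 28,022/83,478 = 0.335681.
P(exactly one) = p₁(1−p₂) + (1−p₁)p₂ = 0.129085 + 0.270454 = 0.399539.

0.400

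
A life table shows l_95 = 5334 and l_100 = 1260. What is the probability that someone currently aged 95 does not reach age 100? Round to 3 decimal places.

0.764

P(die before 100 | alive at 95) = 1 − l_100/l_95 = 1 − 1260/5334 = (4074)/5334 = 0.763780.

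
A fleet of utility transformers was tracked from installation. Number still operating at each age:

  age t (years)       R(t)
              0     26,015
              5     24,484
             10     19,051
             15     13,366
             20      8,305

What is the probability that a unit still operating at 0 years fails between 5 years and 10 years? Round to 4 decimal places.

0.2088

This is the probability of reaching 5 but not 10, conditional on being operational at 0: (R(5) − R(10)) / R(0).
= (24,484 − 19,051) / 26,015 = 5,433 / 26,015 = 0.208841.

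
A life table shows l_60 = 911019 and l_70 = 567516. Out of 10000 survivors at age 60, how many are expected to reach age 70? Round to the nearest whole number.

The relevant probability is 567516/911019 = 0.622946.
Expected number = 10000 × 0.622946 = 6229.

6229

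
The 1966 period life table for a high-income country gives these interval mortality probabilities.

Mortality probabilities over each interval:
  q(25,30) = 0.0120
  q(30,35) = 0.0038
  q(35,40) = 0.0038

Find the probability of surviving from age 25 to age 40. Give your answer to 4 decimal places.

Chaining the interval survival probabilities: (1 − 0.0120) × (1 − 0.0038) × (1 − 0.0038).
= 0.9880 × 0.9962 × 0.9962 = 0.980505.

0.9805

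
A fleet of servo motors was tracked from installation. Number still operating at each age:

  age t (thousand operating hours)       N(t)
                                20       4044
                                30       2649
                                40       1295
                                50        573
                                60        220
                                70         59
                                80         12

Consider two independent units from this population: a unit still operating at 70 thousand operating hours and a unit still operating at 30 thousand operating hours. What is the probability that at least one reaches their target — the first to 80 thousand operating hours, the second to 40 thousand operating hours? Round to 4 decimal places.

0.5928

p₁ = N(80)/N(70) = 12/59 = 0.203390; p₂ = N(40)/N(30) = 1295/2649 = 0.488864.
P(at least one) = 1 − (1−p₁)(1−p₂) = 1 − 0.796610 × 0.511136 = 0.592824.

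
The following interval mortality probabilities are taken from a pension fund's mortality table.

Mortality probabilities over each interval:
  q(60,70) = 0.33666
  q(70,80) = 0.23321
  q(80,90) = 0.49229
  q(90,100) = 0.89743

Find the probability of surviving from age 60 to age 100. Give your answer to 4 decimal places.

Survival from 60 to 100 is the product of surviving each interval: (1 − 0.33666) × (1 − 0.23321) × (1 − 0.49229) × (1 − 0.89743).
= 0.66334 × 0.76679 × 0.50771 × 0.10257 = 0.026488.

0.0265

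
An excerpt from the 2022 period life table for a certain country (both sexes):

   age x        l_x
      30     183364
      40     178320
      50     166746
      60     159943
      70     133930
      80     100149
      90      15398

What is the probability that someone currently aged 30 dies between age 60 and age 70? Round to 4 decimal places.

We want 30|10q30 = (l_60 − l_70)/l_30.
This is the probability of reaching 60 but not 70, conditional on being alive at 30: (l_60 − l_70) / l_30.
= (159943 − 133930) / 183364 = 26013 / 183364 = 0.141865.

0.1419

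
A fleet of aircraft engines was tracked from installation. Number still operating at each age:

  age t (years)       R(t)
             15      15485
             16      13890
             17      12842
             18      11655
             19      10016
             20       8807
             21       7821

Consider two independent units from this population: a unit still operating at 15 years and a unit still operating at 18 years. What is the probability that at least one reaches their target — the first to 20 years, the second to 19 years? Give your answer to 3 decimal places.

0.939

p₁ = R(20)/R(15) = 8807/15485 = 0.568744; p₂ = R(19)/R(18) = 10016/11655 = 0.859374.
P(at least one) = 1 − (1−p₁)(1−p₂) = 1 − 0.431256 × 0.140626 = 0.939354.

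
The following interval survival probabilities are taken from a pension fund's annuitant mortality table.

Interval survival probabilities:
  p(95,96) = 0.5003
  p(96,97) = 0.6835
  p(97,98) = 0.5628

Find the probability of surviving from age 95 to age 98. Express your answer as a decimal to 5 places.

The overall survival probability is 0.5003 × 0.6835 × 0.5628.
= 0.192452.

0.19245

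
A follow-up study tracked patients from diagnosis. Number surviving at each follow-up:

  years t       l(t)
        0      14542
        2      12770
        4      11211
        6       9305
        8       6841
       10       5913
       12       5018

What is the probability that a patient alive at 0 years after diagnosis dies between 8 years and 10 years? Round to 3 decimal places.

This is the probability of reaching 8 but not 10, conditional on being alive at 0: (l(8) − l(10)) / l(0).
= (6841 − 5913) / 14542 = 928 / 14542 = 0.063815.

0.064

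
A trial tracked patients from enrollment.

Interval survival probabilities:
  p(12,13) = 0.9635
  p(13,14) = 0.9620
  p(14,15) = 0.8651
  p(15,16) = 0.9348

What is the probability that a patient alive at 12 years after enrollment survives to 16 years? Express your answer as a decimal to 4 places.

Chaining the interval survival probabilities: 0.9635 × 0.9620 × 0.8651 × 0.9348.
= 0.749569.

0.7496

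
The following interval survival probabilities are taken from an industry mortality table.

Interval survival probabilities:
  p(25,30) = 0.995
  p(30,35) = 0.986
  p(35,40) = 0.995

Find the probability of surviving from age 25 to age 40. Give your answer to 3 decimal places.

The overall survival probability is 0.995 × 0.986 × 0.995.
= 0.976165.

0.976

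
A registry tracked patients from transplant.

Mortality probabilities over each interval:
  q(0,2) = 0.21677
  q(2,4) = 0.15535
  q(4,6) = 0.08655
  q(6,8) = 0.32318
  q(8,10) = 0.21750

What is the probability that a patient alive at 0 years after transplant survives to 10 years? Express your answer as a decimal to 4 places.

0.3200

Survival from 0 to 10 is the product of surviving each interval: (1 − 0.21677) × (1 − 0.15535) × (1 − 0.08655) × (1 − 0.32318) × (1 − 0.21750).
= 0.78323 × 0.84465 × 0.91345 × 0.67682 × 0.78250 = 0.320043.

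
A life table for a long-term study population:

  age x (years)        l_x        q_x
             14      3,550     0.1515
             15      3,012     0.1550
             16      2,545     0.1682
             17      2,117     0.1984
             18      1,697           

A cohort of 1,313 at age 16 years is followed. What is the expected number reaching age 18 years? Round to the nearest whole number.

876

The relevant probability is 1,697/2,545 = 0.666798.
Expected number = 1,313 × 0.666798 = 876.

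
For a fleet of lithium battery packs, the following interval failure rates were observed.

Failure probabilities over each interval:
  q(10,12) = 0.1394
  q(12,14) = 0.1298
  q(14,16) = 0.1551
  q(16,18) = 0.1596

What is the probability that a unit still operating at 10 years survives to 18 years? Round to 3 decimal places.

0.532

Survival from 10 to 18 is the product of surviving each interval: (1 − 0.1394) × (1 − 0.1298) × (1 − 0.1551) × (1 − 0.1596).
= 0.8606 × 0.8702 × 0.8449 × 0.8404 = 0.531755.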